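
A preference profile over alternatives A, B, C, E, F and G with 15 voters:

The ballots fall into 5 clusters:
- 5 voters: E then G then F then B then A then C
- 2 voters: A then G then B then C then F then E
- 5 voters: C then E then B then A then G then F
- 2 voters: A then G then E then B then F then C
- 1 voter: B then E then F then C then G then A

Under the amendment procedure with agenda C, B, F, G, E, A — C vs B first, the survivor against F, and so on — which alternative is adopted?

Round 1: C vs B — 5–10, B advances.
Round 2: B vs F — 10–5, B advances.
Round 3: B vs G — 6–9, G advances.
Round 4: G vs E — 4–11, E advances.
Round 5: E vs A — 11–4, E advances.
E survives the agenda.

E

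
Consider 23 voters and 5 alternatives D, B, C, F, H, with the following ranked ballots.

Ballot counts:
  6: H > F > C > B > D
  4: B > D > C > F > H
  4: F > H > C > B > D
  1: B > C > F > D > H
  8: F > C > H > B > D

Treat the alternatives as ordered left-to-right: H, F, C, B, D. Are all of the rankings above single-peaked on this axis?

Axis positions: H=1, F=2, C=3, B=4, D=5.
Ballot type 1 (peak H at position 1): ranking walks positions 1-2-3-4-5, expanding outward from the peak — single-peaked.
Ballot type 2 (peak B at position 4): ranking walks positions 4-5-3-2-1, expanding outward from the peak — single-peaked.
Ballot type 3 (peak F at position 2): ranking walks positions 2-1-3-4-5, expanding outward from the peak — single-peaked.
Ballot type 4 (peak B at position 4): ranking walks positions 4-3-2-5-1, expanding outward from the peak — single-peaked.
Ballot type 5 (peak F at position 2): ranking walks positions 2-3-1-4-5, expanding outward from the peak — single-peaked.
Every ranking is single-peaked on this axis.

yes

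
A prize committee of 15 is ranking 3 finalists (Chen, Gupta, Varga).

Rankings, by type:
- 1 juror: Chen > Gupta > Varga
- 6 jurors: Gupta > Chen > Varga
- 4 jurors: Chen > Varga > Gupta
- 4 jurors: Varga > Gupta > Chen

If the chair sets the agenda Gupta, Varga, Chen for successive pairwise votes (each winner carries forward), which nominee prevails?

Round 1: Gupta vs Varga — 7–8, Varga advances.
Round 2: Varga vs Chen — 4–11, Chen advances.
Chen survives the agenda.

Chen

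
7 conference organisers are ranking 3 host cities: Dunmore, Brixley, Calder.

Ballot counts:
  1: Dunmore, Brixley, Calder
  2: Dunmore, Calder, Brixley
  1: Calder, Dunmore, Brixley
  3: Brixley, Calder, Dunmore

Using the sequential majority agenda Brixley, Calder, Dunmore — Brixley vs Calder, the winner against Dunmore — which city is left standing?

Round 1: Brixley vs Calder — 4–3, Brixley advances.
Round 2: Brixley vs Dunmore — 3–4, Dunmore advances.
The agenda winner is Dunmore.

Dunmore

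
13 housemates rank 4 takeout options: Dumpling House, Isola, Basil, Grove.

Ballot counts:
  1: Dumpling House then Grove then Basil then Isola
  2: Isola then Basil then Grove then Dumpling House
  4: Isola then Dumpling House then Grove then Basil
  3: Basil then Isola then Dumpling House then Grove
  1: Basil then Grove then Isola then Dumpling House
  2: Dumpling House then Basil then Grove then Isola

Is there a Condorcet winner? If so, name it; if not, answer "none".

none

Pairwise majorities:
Dumpling House–Isola: Isola 10–3.
Dumpling House vs Basil: Dumpling House is ranked higher on 1+4+2 = 7 ballots, Basil on 6. Dumpling House wins 7–6.
Dumpling House vs Grove: Dumpling House, 10–3.
Isola vs Basil: Isola preferred on 2+4 = 6 ballots; Basil wins 7–6.
Isola vs Grove: 9 to 4, Isola.
Basil vs Grove: Basil wins 8–5.
Each restaurant drops at least one matchup (Dumpling House loses to Isola; Isola loses to Basil; Basil loses to Dumpling House; Grove loses to Dumpling House); the cycle Dumpling House beats Basil beats Isola beats Dumpling House rules out a Condorcet winner.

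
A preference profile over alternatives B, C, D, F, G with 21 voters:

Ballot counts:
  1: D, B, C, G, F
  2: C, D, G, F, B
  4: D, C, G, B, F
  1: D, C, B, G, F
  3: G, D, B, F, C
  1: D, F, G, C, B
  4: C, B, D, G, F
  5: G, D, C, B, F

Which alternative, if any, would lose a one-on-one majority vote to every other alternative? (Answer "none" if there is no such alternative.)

Pairwise majorities:
B–C: C 17–4.
B vs D: B is ranked higher on 4 ballots, D on 17. D wins 17–4.
B vs F: B wins 18–3.
B–G: G 15–6.
C vs D: 2+4 = 6 for C, 15 for D — D by 15–6.
C vs F: 17 to 4, C.
C vs G: C is ranked higher on 1+2+4+1+4 = 12 ballots, G on 9. C wins 12–9.
D vs F: D, 21–0.
D–G: D 13–8.
F vs G: G wins 20–1.
F is beaten in every head-to-head and is the Condorcet loser.

F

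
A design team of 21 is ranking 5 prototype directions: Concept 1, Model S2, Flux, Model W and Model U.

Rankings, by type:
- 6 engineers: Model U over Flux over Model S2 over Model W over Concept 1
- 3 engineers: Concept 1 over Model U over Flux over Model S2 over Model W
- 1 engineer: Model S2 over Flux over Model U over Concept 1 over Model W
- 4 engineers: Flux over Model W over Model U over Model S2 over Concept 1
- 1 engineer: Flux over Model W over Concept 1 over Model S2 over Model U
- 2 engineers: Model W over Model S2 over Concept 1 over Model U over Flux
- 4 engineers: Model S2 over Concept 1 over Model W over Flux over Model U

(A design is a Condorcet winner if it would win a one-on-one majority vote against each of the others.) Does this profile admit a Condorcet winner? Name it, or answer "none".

Head-to-head results (21 engineers):
Concept 1 vs Model S2: Model S2 wins 17–4.
Concept 1–Flux: Flux 12–9.
Concept 1 vs Model W: 3+1+4 = 8 for Concept 1, 13 for Model W — Model W by 13–8.
Concept 1 vs Model U: Model U, 11–10.
Model S2 vs Flux: 7 to 14, Flux.
Model S2 vs Model W: Model S2, 14–7.
Model S2 vs Model U: Model S2 is ranked higher on 1+1+2+4 = 8 ballots, Model U on 13. Model U wins 13–8.
Flux vs Model W: 15 to 6, Flux.
Flux vs Model U: 10 to 11, Model U.
Model W–Model U: Model W 11–10.
Each design drops at least one matchup (Concept 1 loses to Model S2; Model S2 loses to Flux; Flux loses to Model U; Model W loses to Model S2; Model U loses to Model W); the cycle Model S2 > Model W > Model U > Model S2 rules out a Condorcet winner.

none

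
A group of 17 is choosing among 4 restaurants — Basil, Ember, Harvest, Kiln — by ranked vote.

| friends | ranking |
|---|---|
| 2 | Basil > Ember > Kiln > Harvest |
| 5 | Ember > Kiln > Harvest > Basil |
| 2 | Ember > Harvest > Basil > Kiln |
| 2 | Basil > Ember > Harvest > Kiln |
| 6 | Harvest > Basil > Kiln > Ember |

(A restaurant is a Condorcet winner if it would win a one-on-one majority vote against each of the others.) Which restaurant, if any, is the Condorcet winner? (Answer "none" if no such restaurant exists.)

none

Pairwise majorities:
Basil vs Ember: 2+2+6 = 10 for Basil, 7 for Ember — Basil by 10–7.
Basil vs Harvest: Harvest wins 13–4.
Basil vs Kiln: 2+2+2+6 = 12 for Basil, 5 for Kiln — Basil by 12–5.
Ember vs Harvest: 2+5+2+2 = 11 for Ember, 6 for Harvest — Ember by 11–6.
Ember vs Kiln: Ember is ranked higher on 2+5+2+2 = 11 ballots, Kiln on 6. Ember wins 11–6.
Harvest vs Kiln: Harvest, 10–7.
Every restaurant loses at least once (Basil loses to Harvest; Ember loses to Basil; Harvest loses to Ember; Kiln loses to Basil). The majority relation contains the cycle Basil > Ember > Harvest > Basil, so there is no Condorcet winner.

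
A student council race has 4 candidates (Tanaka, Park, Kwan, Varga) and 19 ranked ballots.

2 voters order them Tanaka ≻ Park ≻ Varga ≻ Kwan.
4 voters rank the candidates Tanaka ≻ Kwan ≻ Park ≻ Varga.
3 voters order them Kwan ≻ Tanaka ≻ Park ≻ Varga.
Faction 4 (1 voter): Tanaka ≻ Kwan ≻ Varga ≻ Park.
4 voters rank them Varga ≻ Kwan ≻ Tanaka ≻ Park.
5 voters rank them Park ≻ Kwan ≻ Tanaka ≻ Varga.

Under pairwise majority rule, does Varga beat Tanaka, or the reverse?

Ballots ranking Varga above Tanaka: 4.
Ballots ranking Tanaka above Varga: 19 − 4 = 15.
Tanaka wins the head-to-head 15–4.

Tanaka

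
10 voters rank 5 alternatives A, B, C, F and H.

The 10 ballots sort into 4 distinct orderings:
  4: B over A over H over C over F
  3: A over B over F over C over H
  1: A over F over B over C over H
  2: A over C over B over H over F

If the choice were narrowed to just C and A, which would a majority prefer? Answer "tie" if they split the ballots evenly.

A

No ballot ranks C above A: 0.
Ballots ranking A above C: 10 − 0 = 10.
A wins the head-to-head 10–0.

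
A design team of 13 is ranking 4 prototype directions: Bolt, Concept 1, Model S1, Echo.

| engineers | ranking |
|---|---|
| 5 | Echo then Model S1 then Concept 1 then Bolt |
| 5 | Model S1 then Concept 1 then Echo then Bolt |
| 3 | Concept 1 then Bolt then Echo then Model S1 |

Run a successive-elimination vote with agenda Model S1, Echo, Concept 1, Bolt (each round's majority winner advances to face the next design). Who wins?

Concept 1

Round 1: Model S1 vs Echo — 5–8, Echo advances.
Round 2: Echo vs Concept 1 — 5–8, Concept 1 advances.
Round 3: Concept 1 vs Bolt — 13–0, Concept 1 advances.
The agenda winner is Concept 1.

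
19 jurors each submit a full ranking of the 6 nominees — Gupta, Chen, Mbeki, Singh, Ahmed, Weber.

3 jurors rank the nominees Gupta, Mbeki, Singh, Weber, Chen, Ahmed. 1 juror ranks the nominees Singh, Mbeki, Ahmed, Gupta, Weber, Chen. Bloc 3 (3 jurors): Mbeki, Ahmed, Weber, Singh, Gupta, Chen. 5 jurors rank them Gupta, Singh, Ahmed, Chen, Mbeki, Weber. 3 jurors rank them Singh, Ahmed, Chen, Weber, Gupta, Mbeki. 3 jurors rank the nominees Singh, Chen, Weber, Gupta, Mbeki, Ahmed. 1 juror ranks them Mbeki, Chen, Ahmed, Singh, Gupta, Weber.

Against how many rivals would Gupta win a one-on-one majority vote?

Gupta against each rival (19 jurors):
Gupta vs Chen: 12 to 7, Gupta.
Gupta vs Mbeki: Gupta preferred on 3+5+3+3 = 14 ballots; Gupta wins 14–5.
Gupta vs Singh: 8 to 11, Singh.
Gupta vs Ahmed: Gupta, 11–8.
Gupta vs Weber: 10 to 9, Gupta.
Gupta beats Chen, Mbeki, Ahmed, Weber; loses to Singh — 4 pairwise wins.

4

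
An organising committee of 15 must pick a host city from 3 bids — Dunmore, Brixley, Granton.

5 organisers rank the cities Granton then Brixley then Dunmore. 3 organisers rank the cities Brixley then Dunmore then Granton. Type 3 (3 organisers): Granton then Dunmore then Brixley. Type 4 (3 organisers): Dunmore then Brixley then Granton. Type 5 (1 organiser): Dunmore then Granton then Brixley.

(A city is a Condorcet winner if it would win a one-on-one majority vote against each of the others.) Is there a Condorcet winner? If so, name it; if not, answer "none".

Granton

Pairwise majorities:
Dunmore vs Brixley: Brixley, 8–7.
Dunmore vs Granton: 7 to 8, Granton.
Brixley vs Granton: Brixley is ranked higher on 3+3 = 6 ballots, Granton on 9. Granton wins 9–6.
Granton beats each of Dunmore, Brixley — Granton is the Condorcet winner.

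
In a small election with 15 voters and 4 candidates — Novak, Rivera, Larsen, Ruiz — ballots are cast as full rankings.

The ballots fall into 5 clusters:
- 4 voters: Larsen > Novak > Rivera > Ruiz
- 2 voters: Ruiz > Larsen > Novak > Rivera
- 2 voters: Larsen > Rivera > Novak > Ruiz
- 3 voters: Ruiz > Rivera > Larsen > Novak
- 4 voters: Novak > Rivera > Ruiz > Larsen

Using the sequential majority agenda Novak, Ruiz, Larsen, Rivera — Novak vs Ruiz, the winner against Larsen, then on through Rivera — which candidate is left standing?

Round 1: Novak vs Ruiz — 10–5, Novak advances.
Round 2: Novak vs Larsen — 4–11, Larsen advances.
Round 3: Larsen vs Rivera — 8–7, Larsen advances.
The agenda winner is Larsen.

Larsen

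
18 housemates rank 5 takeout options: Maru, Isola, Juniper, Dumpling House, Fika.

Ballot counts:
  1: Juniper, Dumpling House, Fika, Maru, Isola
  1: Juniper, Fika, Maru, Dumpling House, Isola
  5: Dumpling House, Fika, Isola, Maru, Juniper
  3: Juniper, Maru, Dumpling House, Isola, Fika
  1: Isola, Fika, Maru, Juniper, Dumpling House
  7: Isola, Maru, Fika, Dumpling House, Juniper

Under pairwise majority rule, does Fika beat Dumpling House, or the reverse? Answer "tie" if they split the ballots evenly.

tie

Ballots ranking Fika above Dumpling House: 1 + 1 + 7 = 9.
Ballots ranking Dumpling House above Fika: 18 − 9 = 9.
9–9: the pair ties.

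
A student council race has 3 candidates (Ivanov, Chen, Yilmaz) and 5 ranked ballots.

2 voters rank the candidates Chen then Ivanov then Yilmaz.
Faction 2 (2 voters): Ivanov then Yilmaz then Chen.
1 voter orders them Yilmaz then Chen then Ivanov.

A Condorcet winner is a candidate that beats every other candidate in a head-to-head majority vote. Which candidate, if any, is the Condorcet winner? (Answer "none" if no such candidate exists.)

none

Head-to-head results (5 voters):
Ivanov vs Chen: 2 for Ivanov, 3 for Chen — Chen by 3–2.
Ivanov vs Yilmaz: 2+2 = 4 for Ivanov, 1 for Yilmaz — Ivanov by 4–1.
Chen vs Yilmaz: Chen is ranked higher on 2 ballots, Yilmaz on 3. Yilmaz wins 3–2.
No candidate is unbeaten: Ivanov loses to Chen; Chen loses to Yilmaz; Yilmaz loses to Ivanov. In particular Ivanov > Yilmaz > Chen > Ivanov is a majority cycle — no Condorcet winner exists.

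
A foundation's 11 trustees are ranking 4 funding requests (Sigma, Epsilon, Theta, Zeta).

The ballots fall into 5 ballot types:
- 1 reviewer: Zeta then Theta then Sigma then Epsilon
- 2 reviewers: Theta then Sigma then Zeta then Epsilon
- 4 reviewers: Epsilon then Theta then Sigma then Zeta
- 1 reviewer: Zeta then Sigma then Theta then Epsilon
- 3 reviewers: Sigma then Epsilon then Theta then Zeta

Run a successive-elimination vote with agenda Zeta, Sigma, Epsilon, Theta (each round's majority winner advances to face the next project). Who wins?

Round 1: Zeta vs Sigma — 2–9, Sigma advances.
Round 2: Sigma vs Epsilon — 7–4, Sigma advances.
Round 3: Sigma vs Theta — 4–7, Theta advances.
The agenda winner is Theta.

Theta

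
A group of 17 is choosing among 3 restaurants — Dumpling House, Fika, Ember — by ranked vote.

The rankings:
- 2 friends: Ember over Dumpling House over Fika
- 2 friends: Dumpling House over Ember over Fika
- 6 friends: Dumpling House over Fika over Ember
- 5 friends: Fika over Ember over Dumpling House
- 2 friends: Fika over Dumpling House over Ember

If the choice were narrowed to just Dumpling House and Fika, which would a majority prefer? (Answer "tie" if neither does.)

Dumpling House

Ballots ranking Dumpling House above Fika: 2 + 2 + 6 = 10.
Ballots ranking Fika above Dumpling House: 17 − 10 = 7.
Dumpling House wins the head-to-head 10–7.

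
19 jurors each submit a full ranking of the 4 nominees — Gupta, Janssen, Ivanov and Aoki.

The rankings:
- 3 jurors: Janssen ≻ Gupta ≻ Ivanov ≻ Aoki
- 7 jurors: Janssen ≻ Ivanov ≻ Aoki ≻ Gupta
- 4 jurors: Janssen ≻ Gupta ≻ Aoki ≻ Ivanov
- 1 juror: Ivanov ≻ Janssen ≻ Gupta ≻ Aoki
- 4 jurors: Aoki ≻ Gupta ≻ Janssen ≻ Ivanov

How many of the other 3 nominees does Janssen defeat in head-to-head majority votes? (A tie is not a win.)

Janssen against each rival (19 jurors):
Janssen vs Gupta: Janssen wins 15–4.
Janssen–Ivanov: Janssen 18–1.
Janssen vs Aoki: Janssen is ranked higher on 3+7+4+1 = 15 ballots, Aoki on 4. Janssen wins 15–4.
Janssen beats Gupta, Ivanov, Aoki — 3 pairwise wins.

3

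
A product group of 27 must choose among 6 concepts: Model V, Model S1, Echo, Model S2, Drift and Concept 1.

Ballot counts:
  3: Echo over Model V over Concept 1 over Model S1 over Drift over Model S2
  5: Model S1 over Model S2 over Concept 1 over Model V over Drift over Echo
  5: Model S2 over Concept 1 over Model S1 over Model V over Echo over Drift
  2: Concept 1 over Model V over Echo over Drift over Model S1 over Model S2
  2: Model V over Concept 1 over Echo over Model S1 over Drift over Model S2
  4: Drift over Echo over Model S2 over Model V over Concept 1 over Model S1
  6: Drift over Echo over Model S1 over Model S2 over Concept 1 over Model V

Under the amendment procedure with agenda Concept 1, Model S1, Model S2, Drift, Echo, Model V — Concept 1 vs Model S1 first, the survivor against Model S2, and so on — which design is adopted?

Model V

Round 1: Concept 1 vs Model S1 — 16–11, Concept 1 advances.
Round 2: Concept 1 vs Model S2 — 7–20, Model S2 advances.
Round 3: Model S2 vs Drift — 10–17, Drift advances.
Round 4: Drift vs Echo — 15–12, Drift advances.
Round 5: Drift vs Model V — 10–17, Model V advances.
Model V survives the agenda.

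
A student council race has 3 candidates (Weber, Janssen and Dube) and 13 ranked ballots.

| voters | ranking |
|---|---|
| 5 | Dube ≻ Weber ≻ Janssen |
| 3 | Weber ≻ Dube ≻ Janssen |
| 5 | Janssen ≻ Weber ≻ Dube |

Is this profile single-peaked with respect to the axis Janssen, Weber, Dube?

yes

Axis positions: Janssen=1, Weber=2, Dube=3.
Cluster 1 (peak Dube at position 3): ranking walks positions 3-2-1, expanding outward from the peak — single-peaked.
Cluster 2 (peak Weber at position 2): ranking walks positions 2-3-1, expanding outward from the peak — single-peaked.
Cluster 3 (peak Janssen at position 1): ranking walks positions 1-2-3, expanding outward from the peak — single-peaked.
Every ranking is single-peaked on this axis.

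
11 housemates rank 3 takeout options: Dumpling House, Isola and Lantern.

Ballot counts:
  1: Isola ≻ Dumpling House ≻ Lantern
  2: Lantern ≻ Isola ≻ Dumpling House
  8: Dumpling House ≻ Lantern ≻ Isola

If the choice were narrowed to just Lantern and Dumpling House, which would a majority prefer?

Dumpling House

Ballots ranking Lantern above Dumpling House: 2.
Ballots ranking Dumpling House above Lantern: 11 − 2 = 9.
Dumpling House wins the head-to-head 9–2.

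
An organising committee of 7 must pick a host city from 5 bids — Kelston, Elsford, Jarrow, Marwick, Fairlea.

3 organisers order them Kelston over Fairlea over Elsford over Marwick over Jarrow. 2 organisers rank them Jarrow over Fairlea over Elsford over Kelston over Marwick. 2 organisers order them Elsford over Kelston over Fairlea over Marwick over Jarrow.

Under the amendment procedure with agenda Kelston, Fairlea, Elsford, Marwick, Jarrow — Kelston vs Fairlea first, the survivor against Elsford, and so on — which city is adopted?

Elsford

Round 1: Kelston vs Fairlea — 5–2, Kelston advances.
Round 2: Kelston vs Elsford — 3–4, Elsford advances.
Round 3: Elsford vs Marwick — 7–0, Elsford advances.
Round 4: Elsford vs Jarrow — 5–2, Elsford advances.
Elsford survives the agenda.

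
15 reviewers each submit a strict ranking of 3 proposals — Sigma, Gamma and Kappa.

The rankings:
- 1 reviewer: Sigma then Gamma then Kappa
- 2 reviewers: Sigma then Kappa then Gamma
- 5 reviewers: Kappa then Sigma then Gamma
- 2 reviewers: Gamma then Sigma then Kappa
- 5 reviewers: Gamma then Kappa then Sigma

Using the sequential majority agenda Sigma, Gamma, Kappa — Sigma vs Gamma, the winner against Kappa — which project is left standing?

Kappa

Round 1: Sigma vs Gamma — 8–7, Sigma advances.
Round 2: Sigma vs Kappa — 5–10, Kappa advances.
The agenda winner is Kappa.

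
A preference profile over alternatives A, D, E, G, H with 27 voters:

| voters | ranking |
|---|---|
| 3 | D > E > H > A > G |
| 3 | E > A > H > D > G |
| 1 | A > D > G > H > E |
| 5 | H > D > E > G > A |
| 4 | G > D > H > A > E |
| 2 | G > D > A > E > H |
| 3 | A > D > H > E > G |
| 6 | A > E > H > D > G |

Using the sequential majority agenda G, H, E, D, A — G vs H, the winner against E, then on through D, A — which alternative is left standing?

D

Round 1: G vs H — 7–20, H advances.
Round 2: H vs E — 13–14, E advances.
Round 3: E vs D — 9–18, D advances.
Round 4: D vs A — 14–13, D advances.
The agenda winner is D.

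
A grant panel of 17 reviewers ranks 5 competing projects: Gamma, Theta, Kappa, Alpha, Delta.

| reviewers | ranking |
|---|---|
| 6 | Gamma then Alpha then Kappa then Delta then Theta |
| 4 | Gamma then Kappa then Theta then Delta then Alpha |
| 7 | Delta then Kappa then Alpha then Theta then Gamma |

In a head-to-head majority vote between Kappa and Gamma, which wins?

Ballots ranking Kappa above Gamma: 7.
Ballots ranking Gamma above Kappa: 17 − 7 = 10.
Gamma wins the head-to-head 10–7.

Gamma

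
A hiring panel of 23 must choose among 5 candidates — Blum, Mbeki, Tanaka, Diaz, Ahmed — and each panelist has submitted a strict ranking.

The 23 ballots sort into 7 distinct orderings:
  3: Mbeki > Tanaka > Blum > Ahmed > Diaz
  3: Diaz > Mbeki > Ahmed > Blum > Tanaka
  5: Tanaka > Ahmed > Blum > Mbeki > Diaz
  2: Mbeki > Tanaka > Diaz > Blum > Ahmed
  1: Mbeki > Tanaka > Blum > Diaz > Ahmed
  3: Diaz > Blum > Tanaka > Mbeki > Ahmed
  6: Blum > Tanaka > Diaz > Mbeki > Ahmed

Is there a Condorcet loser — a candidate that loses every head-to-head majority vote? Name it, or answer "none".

Ahmed

Head-to-head results (23 committee members):
Blum vs Mbeki: Blum, 14–9.
Blum vs Tanaka: Blum wins 12–11.
Blum vs Diaz: Blum wins 15–8.
Blum–Ahmed: Blum 15–8.
Mbeki vs Tanaka: 3+3+2+1 = 9 for Mbeki, 14 for Tanaka — Tanaka by 14–9.
Mbeki vs Diaz: 11 to 12, Diaz.
Mbeki vs Ahmed: 3+3+2+1+3+6 = 18 for Mbeki, 5 for Ahmed — Mbeki by 18–5.
Tanaka vs Diaz: Tanaka wins 17–6.
Tanaka vs Ahmed: 20 to 3, Tanaka.
Diaz vs Ahmed: 15 to 8, Diaz.
Ahmed is beaten in every head-to-head and is the Condorcet loser.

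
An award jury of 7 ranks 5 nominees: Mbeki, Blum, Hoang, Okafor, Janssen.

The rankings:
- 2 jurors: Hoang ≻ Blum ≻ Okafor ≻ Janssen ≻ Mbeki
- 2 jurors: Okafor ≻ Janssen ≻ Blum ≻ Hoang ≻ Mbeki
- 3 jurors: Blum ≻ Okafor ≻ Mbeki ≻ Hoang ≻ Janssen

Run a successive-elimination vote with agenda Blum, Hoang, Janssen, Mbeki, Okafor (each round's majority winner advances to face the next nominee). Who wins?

Blum

Round 1: Blum vs Hoang — 5–2, Blum advances.
Round 2: Blum vs Janssen — 5–2, Blum advances.
Round 3: Blum vs Mbeki — 7–0, Blum advances.
Round 4: Blum vs Okafor — 5–2, Blum advances.
Blum survives the agenda.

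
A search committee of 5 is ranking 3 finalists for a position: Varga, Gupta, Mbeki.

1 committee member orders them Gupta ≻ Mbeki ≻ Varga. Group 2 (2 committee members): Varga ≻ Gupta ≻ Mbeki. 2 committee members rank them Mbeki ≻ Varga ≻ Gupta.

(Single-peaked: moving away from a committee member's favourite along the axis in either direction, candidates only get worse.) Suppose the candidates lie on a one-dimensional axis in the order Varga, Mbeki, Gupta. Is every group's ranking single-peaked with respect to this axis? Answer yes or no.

no

Axis positions: Varga=1, Mbeki=2, Gupta=3.
Group 1 (peak Gupta at position 3): ranking walks positions 3-2-1, expanding outward from the peak — single-peaked.
Group 2: ranking walks positions 1-3-2; Gupta is ranked above Mbeki even though Mbeki lies between Gupta and the peak Varga on the axis — preferences dip and rise again. Not single-peaked.
Group 3 (peak Mbeki at position 2): ranking walks positions 2-1-3, expanding outward from the peak — single-peaked.
Group 2 violates single-peakedness, so the profile is not single-peaked on this axis.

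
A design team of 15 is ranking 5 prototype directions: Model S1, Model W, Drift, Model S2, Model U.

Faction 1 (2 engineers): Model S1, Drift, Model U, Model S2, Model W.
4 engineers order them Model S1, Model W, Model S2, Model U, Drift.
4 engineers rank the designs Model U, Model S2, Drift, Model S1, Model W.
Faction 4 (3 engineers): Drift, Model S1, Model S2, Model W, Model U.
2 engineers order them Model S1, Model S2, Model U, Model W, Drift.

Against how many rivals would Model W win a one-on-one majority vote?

Model W against each rival (15 engineers):
Model W vs Model S1: Model S1 wins 15–0.
Model W vs Drift: Model W is ranked higher on 4+2 = 6 ballots, Drift on 9. Drift wins 9–6.
Model W vs Model S2: Model W preferred on 4 ballots; Model S2 wins 11–4.
Model W vs Model U: 4+3 = 7 for Model W, 8 for Model U — Model U by 8–7.
Model W beats no one; loses to Model S1, Drift, Model S2, Model U — 0 pairwise wins.

0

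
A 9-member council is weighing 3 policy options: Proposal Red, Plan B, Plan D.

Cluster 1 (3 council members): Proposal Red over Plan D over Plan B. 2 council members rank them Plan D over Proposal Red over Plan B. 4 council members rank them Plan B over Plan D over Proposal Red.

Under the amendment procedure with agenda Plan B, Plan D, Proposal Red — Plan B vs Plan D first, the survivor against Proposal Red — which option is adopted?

Round 1: Plan B vs Plan D — 4–5, Plan D advances.
Round 2: Plan D vs Proposal Red — 6–3, Plan D advances.
Plan D survives the agenda.

Plan D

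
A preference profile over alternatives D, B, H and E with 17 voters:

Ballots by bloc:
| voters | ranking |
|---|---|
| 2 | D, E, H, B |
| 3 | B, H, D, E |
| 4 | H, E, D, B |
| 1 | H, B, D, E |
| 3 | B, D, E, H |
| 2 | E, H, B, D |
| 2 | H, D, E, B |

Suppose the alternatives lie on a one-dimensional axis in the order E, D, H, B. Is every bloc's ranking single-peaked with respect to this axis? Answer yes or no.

Axis positions: E=1, D=2, H=3, B=4.
Bloc 1 (peak D at position 2): ranking walks positions 2-1-3-4, expanding outward from the peak — single-peaked.
Bloc 2 (peak B at position 4): ranking walks positions 4-3-2-1, expanding outward from the peak — single-peaked.
Bloc 3: ranking walks positions 3-1-2-4; E is ranked above D even though D lies between E and the peak H on the axis — preferences dip and rise again. Not single-peaked.
Bloc 4 (peak H at position 3): ranking walks positions 3-4-2-1, expanding outward from the peak — single-peaked.
Bloc 5: ranking walks positions 4-2-1-3; D is ranked above H even though H lies between D and the peak B on the axis — preferences dip and rise again. Not single-peaked.
Bloc 6: ranking walks positions 1-3-4-2; H is ranked above D even though D lies between H and the peak E on the axis — preferences dip and rise again. Not single-peaked.
Bloc 7 (peak H at position 3): ranking walks positions 3-2-1-4, expanding outward from the peak — single-peaked.
Bloc 3 violates single-peakedness, so the profile is not single-peaked on this axis.

no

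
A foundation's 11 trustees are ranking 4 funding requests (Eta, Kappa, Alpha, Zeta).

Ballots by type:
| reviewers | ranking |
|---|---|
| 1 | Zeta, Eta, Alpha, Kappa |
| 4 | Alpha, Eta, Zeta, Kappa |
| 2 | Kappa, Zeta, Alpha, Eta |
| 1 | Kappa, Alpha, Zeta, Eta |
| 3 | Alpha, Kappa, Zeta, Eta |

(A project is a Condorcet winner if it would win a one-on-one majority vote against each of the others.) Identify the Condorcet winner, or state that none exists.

Alpha

Pairwise majorities:
Eta vs Kappa: Kappa wins 6–5.
Eta vs Alpha: 1 for Eta, 10 for Alpha — Alpha by 10–1.
Eta vs Zeta: 4 to 7, Zeta.
Kappa vs Alpha: Alpha wins 8–3.
Kappa vs Zeta: Kappa wins 6–5.
Alpha vs Zeta: Alpha preferred on 4+1+3 = 8 ballots; Alpha wins 8–3.
Alpha defeats every rival head-to-head and is the Condorcet winner.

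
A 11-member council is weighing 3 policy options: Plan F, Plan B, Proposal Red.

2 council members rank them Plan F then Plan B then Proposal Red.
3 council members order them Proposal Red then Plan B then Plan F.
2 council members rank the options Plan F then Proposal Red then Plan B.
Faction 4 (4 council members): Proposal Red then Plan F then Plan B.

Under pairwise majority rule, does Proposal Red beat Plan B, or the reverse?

Ballots ranking Proposal Red above Plan B: 3 + 2 + 4 = 9.
Ballots ranking Plan B above Proposal Red: 11 − 9 = 2.
Proposal Red wins the head-to-head 9–2.

Proposal Red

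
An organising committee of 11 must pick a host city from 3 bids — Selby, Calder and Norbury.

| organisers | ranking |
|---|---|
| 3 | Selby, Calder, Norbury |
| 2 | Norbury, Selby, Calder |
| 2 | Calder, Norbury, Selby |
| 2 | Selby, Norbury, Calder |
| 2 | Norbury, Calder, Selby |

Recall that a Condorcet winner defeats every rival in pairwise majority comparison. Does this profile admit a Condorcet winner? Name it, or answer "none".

Norbury

Check each pair by majority over 11 ballots:
Selby vs Calder: Selby wins 7–4.
Selby vs Norbury: Norbury wins 6–5.
Calder vs Norbury: Norbury wins 6–5.
Only Norbury has no losses; Norbury is the Condorcet winner.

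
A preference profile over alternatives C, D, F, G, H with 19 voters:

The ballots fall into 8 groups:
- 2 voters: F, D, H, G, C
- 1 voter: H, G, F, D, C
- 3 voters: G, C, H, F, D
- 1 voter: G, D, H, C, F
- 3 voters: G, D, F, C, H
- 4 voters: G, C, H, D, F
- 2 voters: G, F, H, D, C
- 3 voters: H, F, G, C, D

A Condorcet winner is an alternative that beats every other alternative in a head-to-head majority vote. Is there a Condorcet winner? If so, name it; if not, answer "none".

Check each pair by majority over 19 ballots:
C vs D: C preferred on 3+4+3 = 10 ballots; C wins 10–9.
C vs F: 3+1+4 = 8 for C, 11 for F — F by 11–8.
C vs G: 0 to 19, G.
C–H: C 10–9.
D vs F: 1+3+4 = 8 for D, 11 for F — F by 11–8.
D vs G: 2 to 17, G.
D vs H: H, 13–6.
F–G: G 14–5.
F vs H: 2+3+2 = 7 for F, 12 for H — H by 12–7.
G–H: G 13–6.
Only G has no losses; G is the Condorcet winner.

G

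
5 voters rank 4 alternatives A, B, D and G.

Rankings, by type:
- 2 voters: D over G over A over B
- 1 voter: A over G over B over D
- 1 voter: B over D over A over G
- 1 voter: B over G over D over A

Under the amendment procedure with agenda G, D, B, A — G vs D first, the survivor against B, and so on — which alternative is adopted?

A

Round 1: G vs D — 2–3, D advances.
Round 2: D vs B — 2–3, B advances.
Round 3: B vs A — 2–3, A advances.
A survives the agenda.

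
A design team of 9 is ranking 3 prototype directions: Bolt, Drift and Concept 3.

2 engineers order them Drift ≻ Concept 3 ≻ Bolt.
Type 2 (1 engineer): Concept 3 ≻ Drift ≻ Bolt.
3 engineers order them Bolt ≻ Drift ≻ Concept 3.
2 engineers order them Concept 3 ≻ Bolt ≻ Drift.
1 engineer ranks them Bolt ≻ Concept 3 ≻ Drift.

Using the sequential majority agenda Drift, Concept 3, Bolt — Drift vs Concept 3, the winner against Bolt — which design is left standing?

Bolt

Round 1: Drift vs Concept 3 — 5–4, Drift advances.
Round 2: Drift vs Bolt — 3–6, Bolt advances.
The agenda winner is Bolt.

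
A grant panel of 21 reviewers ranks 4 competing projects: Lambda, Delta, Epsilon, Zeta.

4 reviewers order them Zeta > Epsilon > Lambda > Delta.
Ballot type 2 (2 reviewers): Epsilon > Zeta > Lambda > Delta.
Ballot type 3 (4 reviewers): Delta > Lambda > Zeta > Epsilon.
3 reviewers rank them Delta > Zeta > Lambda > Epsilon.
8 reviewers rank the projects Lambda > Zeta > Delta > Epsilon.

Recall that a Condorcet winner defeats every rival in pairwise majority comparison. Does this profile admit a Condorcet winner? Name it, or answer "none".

Head-to-head results (21 reviewers):
Lambda–Delta: Lambda 14–7.
Lambda vs Epsilon: Lambda, 15–6.
Lambda vs Zeta: Lambda wins 12–9.
Delta–Epsilon: Delta 15–6.
Delta–Zeta: Zeta 14–7.
Epsilon–Zeta: Zeta 19–2.
Lambda defeats every rival head-to-head and is the Condorcet winner.

Lambda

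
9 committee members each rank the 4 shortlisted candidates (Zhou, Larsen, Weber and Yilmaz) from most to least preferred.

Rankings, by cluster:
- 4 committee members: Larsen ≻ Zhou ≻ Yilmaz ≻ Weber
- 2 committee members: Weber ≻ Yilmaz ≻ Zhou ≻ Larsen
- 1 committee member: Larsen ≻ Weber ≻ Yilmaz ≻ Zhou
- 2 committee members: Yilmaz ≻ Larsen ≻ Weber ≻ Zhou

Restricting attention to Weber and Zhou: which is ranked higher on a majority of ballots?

Ballots ranking Weber above Zhou: 2 + 1 + 2 = 5.
Ballots ranking Zhou above Weber: 9 − 5 = 4.
Weber wins the head-to-head 5–4.

Weber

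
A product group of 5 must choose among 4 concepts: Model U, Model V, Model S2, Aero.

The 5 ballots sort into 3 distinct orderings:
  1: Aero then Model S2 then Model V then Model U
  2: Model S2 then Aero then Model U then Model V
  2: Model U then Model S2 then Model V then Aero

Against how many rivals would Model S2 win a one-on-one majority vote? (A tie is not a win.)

3

Model S2 against each rival (5 engineers):
Model S2 vs Model U: Model S2 is ranked higher on 1+2 = 3 ballots, Model U on 2. Model S2 wins 3–2.
Model S2 vs Model V: 5 to 0, Model S2.
Model S2 vs Aero: Model S2 is ranked higher on 2+2 = 4 ballots, Aero on 1. Model S2 wins 4–1.
Model S2 beats Model U, Model V, Aero — 3 pairwise wins.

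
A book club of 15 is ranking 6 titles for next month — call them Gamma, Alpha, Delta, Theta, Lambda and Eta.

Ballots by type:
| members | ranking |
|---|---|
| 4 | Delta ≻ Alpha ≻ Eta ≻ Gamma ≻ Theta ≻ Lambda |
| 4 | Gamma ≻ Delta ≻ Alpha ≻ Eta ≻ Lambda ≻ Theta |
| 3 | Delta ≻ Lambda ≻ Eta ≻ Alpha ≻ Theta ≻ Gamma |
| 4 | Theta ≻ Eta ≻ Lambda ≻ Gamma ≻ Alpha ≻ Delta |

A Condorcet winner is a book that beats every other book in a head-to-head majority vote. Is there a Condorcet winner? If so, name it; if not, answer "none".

Head-to-head results (15 members):
Gamma–Alpha: Gamma 8–7.
Gamma vs Delta: Gamma, 8–7.
Gamma–Theta: Gamma 8–7.
Gamma–Lambda: Gamma 8–7.
Gamma–Eta: Eta 11–4.
Alpha vs Delta: Delta wins 11–4.
Alpha vs Theta: Alpha, 11–4.
Alpha–Lambda: Alpha 8–7.
Alpha vs Eta: Alpha, 8–7.
Delta vs Theta: Delta, 11–4.
Delta–Lambda: Delta 11–4.
Delta–Eta: Delta 11–4.
Theta vs Lambda: Theta, 8–7.
Theta–Eta: Eta 11–4.
Lambda vs Eta: Eta wins 12–3.
No book is unbeaten: Gamma loses to Eta; Alpha loses to Gamma; Delta loses to Gamma; Theta loses to Gamma; Lambda loses to Gamma; Eta loses to Alpha. In particular Gamma > Alpha > Eta > Gamma is a majority cycle — no Condorcet winner exists.

none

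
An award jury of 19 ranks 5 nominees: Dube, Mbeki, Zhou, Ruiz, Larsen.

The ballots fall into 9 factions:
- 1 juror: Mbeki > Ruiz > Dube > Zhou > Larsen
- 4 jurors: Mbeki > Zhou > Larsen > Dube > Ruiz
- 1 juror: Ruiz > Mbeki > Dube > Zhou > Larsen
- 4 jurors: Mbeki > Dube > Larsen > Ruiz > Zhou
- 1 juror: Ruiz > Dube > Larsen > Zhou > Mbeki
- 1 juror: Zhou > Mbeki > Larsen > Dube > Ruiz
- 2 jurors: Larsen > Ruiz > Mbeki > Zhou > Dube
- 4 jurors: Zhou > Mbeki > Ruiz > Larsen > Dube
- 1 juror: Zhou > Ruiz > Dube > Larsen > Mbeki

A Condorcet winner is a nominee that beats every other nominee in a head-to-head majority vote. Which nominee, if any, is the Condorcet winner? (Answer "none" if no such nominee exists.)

Mbeki

Check each pair by majority over 19 ballots:
Dube vs Mbeki: Dube is ranked higher on 1+1 = 2 ballots, Mbeki on 17. Mbeki wins 17–2.
Dube vs Zhou: 7 to 12, Zhou.
Dube vs Ruiz: Dube is ranked higher on 4+4+1 = 9 ballots, Ruiz on 10. Ruiz wins 10–9.
Dube vs Larsen: Larsen wins 11–8.
Mbeki vs Zhou: Mbeki preferred on 1+4+1+4+2 = 12 ballots; Mbeki wins 12–7.
Mbeki vs Ruiz: Mbeki, 14–5.
Mbeki vs Larsen: 1+4+1+4+1+4 = 15 for Mbeki, 4 for Larsen — Mbeki by 15–4.
Zhou vs Ruiz: Zhou, 10–9.
Zhou vs Larsen: Zhou preferred on 1+4+1+1+4+1 = 12 ballots; Zhou wins 12–7.
Ruiz vs Larsen: Ruiz is ranked higher on 1+1+1+4+1 = 8 ballots, Larsen on 11. Larsen wins 11–8.
Only Mbeki has no losses; Mbeki is the Condorcet winner.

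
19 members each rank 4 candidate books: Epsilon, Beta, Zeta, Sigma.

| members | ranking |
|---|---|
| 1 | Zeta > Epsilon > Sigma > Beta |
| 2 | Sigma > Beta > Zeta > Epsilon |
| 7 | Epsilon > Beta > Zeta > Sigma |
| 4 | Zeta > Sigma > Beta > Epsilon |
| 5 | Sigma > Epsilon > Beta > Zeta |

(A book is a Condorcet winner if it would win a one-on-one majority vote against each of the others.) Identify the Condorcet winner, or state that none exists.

none

Check each pair by majority over 19 ballots:
Epsilon vs Beta: Epsilon preferred on 1+7+5 = 13 ballots; Epsilon wins 13–6.
Epsilon vs Zeta: Epsilon preferred on 7+5 = 12 ballots; Epsilon wins 12–7.
Epsilon vs Sigma: Epsilon is ranked higher on 1+7 = 8 ballots, Sigma on 11. Sigma wins 11–8.
Beta vs Zeta: 14 to 5, Beta.
Beta vs Sigma: Beta preferred on 7 ballots; Sigma wins 12–7.
Zeta vs Sigma: 12 to 7, Zeta.
Each book drops at least one matchup (Epsilon loses to Sigma; Beta loses to Epsilon; Zeta loses to Epsilon; Sigma loses to Zeta); the cycle Epsilon > Zeta > Sigma > Epsilon rules out a Condorcet winner.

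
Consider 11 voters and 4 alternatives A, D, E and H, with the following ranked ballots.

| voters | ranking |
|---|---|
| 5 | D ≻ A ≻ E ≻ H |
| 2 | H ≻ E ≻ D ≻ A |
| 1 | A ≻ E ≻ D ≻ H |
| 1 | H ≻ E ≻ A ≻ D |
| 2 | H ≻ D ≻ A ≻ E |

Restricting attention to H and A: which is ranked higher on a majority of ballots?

A

Ballots ranking H above A: 2 + 1 + 2 = 5.
Ballots ranking A above H: 11 − 5 = 6.
A wins the head-to-head 6–5.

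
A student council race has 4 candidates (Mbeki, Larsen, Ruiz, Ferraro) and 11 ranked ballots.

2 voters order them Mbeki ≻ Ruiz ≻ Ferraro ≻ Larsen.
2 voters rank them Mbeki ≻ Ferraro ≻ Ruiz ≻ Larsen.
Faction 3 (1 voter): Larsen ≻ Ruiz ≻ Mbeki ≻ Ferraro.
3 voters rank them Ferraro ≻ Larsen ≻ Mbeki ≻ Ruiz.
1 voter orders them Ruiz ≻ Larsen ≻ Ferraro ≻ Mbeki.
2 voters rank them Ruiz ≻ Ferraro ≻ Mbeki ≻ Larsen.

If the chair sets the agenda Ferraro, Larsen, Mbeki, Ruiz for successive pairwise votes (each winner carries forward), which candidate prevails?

Round 1: Ferraro vs Larsen — 9–2, Ferraro advances.
Round 2: Ferraro vs Mbeki — 6–5, Ferraro advances.
Round 3: Ferraro vs Ruiz — 5–6, Ruiz advances.
The agenda winner is Ruiz.

Ruiz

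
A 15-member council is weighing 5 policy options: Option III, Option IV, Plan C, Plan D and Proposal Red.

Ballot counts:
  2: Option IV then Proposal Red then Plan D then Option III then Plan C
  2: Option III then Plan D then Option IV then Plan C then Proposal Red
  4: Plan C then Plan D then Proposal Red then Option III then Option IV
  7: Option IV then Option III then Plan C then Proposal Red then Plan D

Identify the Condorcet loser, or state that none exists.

Plan D

Head-to-head results (15 council members):
Option III vs Option IV: 6 to 9, Option IV.
Option III vs Plan C: Option III is ranked higher on 2+2+7 = 11 ballots, Plan C on 4. Option III wins 11–4.
Option III–Plan D: Option III 9–6.
Option III vs Proposal Red: Option III wins 9–6.
Option IV–Plan C: Option IV 11–4.
Option IV vs Plan D: 9 to 6, Option IV.
Option IV vs Proposal Red: Option IV wins 11–4.
Plan C vs Plan D: 4+7 = 11 for Plan C, 4 for Plan D — Plan C by 11–4.
Plan C–Proposal Red: Plan C 13–2.
Plan D–Proposal Red: Proposal Red 9–6.
Plan D is beaten in every head-to-head and is the Condorcet loser.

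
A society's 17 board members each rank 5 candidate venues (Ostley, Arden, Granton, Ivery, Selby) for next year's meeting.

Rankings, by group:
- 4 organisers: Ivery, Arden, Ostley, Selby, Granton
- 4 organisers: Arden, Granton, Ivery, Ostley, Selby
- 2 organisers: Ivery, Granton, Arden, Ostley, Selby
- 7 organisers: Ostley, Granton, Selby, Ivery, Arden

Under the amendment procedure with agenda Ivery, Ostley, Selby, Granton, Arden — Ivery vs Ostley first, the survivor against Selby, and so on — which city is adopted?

Granton

Round 1: Ivery vs Ostley — 10–7, Ivery advances.
Round 2: Ivery vs Selby — 10–7, Ivery advances.
Round 3: Ivery vs Granton — 6–11, Granton advances.
Round 4: Granton vs Arden — 9–8, Granton advances.
The agenda winner is Granton.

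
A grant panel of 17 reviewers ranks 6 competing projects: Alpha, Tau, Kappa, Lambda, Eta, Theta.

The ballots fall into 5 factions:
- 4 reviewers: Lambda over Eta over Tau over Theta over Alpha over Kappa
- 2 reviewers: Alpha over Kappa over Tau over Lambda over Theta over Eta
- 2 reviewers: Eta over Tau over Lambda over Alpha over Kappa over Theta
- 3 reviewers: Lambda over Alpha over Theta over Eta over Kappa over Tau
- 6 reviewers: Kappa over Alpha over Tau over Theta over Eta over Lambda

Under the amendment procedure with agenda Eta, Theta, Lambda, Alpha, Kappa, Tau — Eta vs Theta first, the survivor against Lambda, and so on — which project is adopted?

Tau

Round 1: Eta vs Theta — 6–11, Theta advances.
Round 2: Theta vs Lambda — 6–11, Lambda advances.
Round 3: Lambda vs Alpha — 9–8, Lambda advances.
Round 4: Lambda vs Kappa — 9–8, Lambda advances.
Round 5: Lambda vs Tau — 7–10, Tau advances.
Tau survives the agenda.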